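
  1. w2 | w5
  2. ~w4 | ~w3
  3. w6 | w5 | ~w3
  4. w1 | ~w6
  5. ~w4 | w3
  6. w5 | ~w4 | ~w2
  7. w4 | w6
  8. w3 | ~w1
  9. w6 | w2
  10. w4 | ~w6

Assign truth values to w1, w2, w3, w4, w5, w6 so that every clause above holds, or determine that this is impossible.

UNSATISFIABLE

Suppose w2 = 1.
Suppose w4 = 0.
Unit clause (w6) forces w6 = 1.
Now (~w6) is unsatisfied and unit — conflict.
So w4 must be the other value — set w4 = 1.
Unit clause (~w3) forces w3 = 0.
Now (w3) is unsatisfied and unit — conflict.
Neither w4 = 1 nor w4 = 0 works.
So w2 must be the other value — set w2 = 0.
Unit clause (w5) forces w5 = 1.
Unit clause (w6) forces w6 = 1.
Unit clause (w1) forces w1 = 1.
Unit clause (w3) forces w3 = 1.
Unit clause (~w4) forces w4 = 0.
Now (w4) is unsatisfied and unit — conflict.
Neither w2 = 1 nor w2 = 0 works.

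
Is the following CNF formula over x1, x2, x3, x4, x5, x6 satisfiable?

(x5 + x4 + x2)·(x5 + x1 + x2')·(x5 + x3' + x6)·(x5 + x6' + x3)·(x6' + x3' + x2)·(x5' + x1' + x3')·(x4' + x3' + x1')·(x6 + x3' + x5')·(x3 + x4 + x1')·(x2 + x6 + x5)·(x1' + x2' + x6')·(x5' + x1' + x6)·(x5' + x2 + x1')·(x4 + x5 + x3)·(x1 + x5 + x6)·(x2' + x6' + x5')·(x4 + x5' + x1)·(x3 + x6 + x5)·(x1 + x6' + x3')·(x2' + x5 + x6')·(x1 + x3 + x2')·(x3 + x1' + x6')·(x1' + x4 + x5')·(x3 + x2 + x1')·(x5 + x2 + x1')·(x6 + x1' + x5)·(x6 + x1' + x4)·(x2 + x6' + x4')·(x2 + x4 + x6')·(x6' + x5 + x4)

Yes, satisfiable

Case x5 = 1:
Case x1 = 0:
(x4) alone gives x4 = 1.
Case x6 = 0:
(x3') alone gives x3 = 0.
(x2') alone gives x2 = 0.
Every clause now holds.
A satisfying assignment: x1: 0, x2: 0, x3: 0, x4: 1, x5: 1, x6: 0.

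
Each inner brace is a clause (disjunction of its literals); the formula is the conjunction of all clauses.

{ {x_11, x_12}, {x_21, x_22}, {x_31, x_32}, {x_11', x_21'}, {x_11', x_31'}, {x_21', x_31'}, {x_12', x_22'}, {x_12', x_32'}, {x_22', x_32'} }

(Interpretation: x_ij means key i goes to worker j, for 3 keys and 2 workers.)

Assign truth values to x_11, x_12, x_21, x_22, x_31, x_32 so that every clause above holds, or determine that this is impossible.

Case x_11 = 1:
The clause (x_21') is unit, so x_21 = 0.
The clause (x_22) is unit, so x_22 = 1.
The clause (x_31') is unit, so x_31 = 0.
The clause (x_32) is unit, so x_32 = 1.
But (x_32') is also a unit clause — contradiction.
That branch fails; take x_11 = 0 instead.
The clause (x_12) is unit, so x_12 = 1.
The clause (x_22') is unit, so x_22 = 0.
The clause (x_21) is unit, so x_21 = 1.
The clause (x_31') is unit, so x_31 = 0.
The clause (x_32) is unit, so x_32 = 1.
But (x_32') is also a unit clause — contradiction.
Both values of x_11 lead to a conflict.

UNSATISFIABLE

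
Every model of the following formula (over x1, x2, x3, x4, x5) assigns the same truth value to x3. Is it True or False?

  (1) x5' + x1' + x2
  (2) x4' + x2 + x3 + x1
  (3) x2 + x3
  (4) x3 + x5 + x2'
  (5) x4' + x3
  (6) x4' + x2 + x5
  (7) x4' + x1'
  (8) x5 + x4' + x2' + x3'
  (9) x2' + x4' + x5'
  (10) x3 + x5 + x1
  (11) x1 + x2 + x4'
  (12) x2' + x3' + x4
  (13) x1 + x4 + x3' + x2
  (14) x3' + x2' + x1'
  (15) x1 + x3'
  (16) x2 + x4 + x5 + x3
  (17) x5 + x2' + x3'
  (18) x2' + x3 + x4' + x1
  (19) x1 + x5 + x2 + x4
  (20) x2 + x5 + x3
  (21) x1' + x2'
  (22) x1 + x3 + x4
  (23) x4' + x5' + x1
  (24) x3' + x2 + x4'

Suppose x3 = 0.
From the singleton clause (x2), x2 = 1.
From the singleton clause (x5), x5 = 1.
From the singleton clause (x4'), x4 = 0.
From the singleton clause (x1'), x1 = 0.
That conflicts with the unit clause (x1).
So every satisfying assignment has x3 = True.

True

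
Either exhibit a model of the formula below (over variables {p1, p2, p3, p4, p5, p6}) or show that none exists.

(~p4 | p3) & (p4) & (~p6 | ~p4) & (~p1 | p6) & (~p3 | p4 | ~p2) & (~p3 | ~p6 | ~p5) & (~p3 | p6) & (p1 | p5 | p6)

The clause (p4) is unit, so p4 = 1.
The clause (p3) is unit, so p3 = 1.
The clause (~p6) is unit, so p6 = 0.
That conflicts with the unit clause (p6).

UNSATISFIABLE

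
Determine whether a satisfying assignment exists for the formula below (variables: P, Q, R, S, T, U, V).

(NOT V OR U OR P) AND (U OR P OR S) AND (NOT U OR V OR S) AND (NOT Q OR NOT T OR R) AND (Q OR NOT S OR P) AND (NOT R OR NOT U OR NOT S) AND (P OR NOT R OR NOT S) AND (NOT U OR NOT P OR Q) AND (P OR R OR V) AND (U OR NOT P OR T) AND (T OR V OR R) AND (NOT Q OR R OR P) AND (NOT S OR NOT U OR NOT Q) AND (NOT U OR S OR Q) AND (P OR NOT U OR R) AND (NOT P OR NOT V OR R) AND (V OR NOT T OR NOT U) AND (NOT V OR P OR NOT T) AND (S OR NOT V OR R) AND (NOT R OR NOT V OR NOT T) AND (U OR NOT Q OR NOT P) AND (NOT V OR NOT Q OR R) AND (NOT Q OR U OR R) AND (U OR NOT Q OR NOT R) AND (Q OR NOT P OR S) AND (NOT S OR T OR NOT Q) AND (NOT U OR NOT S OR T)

Case V = false:
Case U = false:
Case P = true:
The clause (T) is unit, so T = true.
The clause (NOT Q) is unit, so Q = false.
The clause (S) is unit, so S = true.
All clauses hold; R can take either value.
A satisfying assignment: P=true,  Q=false,  R=false,  S=true,  T=true,  U=false,  V=false.

Satisfiable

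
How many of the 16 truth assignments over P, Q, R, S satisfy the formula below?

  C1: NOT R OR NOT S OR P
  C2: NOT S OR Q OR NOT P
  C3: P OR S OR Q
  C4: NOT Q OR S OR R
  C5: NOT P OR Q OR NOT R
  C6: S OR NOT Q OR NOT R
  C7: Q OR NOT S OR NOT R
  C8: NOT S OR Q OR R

4

There are 2^4 = 16 truth assignments over (P, Q, R, S).
Check each against the 8 clauses (columns in the order P, Q, R, S):
  F F F F  ✗ fails (P OR S OR Q)
  F F F T  ✗ fails (NOT S OR Q OR R)
  F F T F  ✗ fails (P OR S OR Q)
  F F T T  ✗ fails (NOT R OR NOT S OR P)
  F T F F  ✗ fails (NOT Q OR S OR R)
  F T F T  ✓ satisfies all
  F T T F  ✗ fails (S OR NOT Q OR NOT R)
  F T T T  ✗ fails (NOT R OR NOT S OR P)
  T F F F  ✓ satisfies all
  T F F T  ✗ fails (NOT S OR Q OR NOT P)
  T F T F  ✗ fails (NOT P OR Q OR NOT R)
  T F T T  ✗ fails (NOT S OR Q OR NOT P)
  T T F F  ✗ fails (NOT Q OR S OR R)
  T T F T  ✓ satisfies all
  T T T F  ✗ fails (S OR NOT Q OR NOT R)
  T T T T  ✓ satisfies all
4 of the 16 rows are models.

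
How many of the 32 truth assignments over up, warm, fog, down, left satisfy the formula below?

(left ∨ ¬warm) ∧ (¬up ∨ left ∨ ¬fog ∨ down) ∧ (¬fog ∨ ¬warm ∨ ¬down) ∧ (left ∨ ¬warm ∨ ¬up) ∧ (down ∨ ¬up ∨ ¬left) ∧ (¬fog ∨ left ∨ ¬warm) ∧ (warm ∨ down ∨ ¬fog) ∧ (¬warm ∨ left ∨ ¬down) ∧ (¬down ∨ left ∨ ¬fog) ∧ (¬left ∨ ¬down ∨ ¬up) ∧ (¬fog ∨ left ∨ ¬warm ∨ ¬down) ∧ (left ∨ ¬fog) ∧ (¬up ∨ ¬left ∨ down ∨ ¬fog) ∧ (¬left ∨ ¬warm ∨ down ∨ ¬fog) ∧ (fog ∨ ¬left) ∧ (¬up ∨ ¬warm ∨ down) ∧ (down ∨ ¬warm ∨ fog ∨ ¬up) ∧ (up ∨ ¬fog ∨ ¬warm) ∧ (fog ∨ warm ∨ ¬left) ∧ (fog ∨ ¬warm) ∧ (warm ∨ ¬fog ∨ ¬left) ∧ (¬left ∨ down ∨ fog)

4

There are 2^5 = 32 truth assignments over (up, warm, fog, down, left).
Split on up. With up = True, the clauses containing up are satisfied and ¬up drops from the rest; 2 of the 2^4 = 16 assignments to the other variables satisfy what remains.
With up = False, by the same count on the reduced clause set, 2 assignments work.
(One model: up=F, warm=F, fog=F, down=F, left=F.)
Total: 2 + 2 = 4.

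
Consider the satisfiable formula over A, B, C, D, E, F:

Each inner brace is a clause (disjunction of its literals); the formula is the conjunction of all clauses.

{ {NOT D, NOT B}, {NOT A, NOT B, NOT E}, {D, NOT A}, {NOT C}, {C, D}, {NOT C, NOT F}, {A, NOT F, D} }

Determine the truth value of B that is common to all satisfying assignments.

False

Suppose B = true.
(NOT D) alone gives D = false.
(NOT A) alone gives A = false.
(NOT C) alone gives C = false.
That conflicts with the unit clause (C).
So every satisfying assignment has B = False.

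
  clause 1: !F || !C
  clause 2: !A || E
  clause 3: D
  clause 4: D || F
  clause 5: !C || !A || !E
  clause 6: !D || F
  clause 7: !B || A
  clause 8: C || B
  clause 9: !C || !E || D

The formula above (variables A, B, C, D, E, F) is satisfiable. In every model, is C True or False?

False

Suppose C = true.
(!F) alone gives F = false.
(D) alone gives D = true.
That conflicts with the unit clause (!D).
So every satisfying assignment has C = False.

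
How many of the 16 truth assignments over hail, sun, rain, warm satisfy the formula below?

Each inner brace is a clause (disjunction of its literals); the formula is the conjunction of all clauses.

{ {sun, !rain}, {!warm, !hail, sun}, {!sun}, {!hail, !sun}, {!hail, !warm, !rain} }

3

There are 2^4 = 16 truth assignments over (hail, sun, rain, warm).
Split on rain. With rain = true, the clauses containing rain are satisfied and !rain drops from the rest; 0 of the 2^3 = 8 assignments to the other variables satisfy what remains.
With rain = false, by the same count on the reduced clause set, 3 assignments work.
Total: 0 + 3 = 3.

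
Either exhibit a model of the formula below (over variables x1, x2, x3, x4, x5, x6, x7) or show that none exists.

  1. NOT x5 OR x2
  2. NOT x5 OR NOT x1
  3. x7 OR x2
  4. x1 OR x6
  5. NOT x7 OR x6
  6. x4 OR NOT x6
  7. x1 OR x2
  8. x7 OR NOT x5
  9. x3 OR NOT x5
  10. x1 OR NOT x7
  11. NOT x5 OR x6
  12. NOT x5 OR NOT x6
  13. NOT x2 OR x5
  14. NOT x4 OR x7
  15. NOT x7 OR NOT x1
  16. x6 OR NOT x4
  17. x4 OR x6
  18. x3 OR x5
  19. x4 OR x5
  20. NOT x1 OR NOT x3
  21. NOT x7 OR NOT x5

UNSATISFIABLE

Try x5 = false.
From the singleton clause (NOT x2), x2 = false.
From the singleton clause (x7), x7 = true.
From the singleton clause (x6), x6 = true.
From the singleton clause (x4), x4 = true.
From the singleton clause (x1), x1 = true.
Now (NOT x1) is unsatisfied and unit — conflict.
Backtrack on x5: now try x5 = true.
From the singleton clause (x2), x2 = true.
From the singleton clause (NOT x1), x1 = false.
From the singleton clause (x6), x6 = true.
Now (NOT x6) is unsatisfied and unit — conflict.
Both values of x5 lead to a conflict.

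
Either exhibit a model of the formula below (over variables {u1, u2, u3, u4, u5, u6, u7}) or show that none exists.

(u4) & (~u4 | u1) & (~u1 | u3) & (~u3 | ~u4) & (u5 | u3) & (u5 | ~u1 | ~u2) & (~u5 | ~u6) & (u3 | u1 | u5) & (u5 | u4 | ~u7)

(u4) alone gives u4 = 1.
(u1) alone gives u1 = 1.
(u3) alone gives u3 = 1.
That conflicts with the unit clause (~u3).

UNSATISFIABLE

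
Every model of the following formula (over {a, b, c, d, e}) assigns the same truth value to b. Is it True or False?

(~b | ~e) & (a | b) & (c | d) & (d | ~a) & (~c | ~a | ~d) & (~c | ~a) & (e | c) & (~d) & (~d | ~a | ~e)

Suppose b = 0.
The clause (a) is unit, so a = 1.
The clause (d) is unit, so d = 1.
That conflicts with the unit clause (~d).
So every satisfying assignment has b = True.

True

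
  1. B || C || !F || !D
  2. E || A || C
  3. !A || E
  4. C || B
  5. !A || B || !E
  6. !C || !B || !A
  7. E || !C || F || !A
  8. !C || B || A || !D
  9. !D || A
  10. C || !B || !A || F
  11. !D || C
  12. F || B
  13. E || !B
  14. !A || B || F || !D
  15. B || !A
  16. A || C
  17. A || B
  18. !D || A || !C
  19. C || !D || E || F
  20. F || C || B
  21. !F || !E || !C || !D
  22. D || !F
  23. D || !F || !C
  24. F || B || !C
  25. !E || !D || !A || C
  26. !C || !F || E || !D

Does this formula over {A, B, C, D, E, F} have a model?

Yes

Branch on A: set A = false.
(!D) alone gives D = false.
(C) alone gives C = true.
(B) alone gives B = true.
(E) alone gives E = true.
(!F) alone gives F = false.
All clauses are satisfied.
A satisfying assignment: A ↦ false; B ↦ true; C ↦ true; D ↦ false; E ↦ true; F ↦ false.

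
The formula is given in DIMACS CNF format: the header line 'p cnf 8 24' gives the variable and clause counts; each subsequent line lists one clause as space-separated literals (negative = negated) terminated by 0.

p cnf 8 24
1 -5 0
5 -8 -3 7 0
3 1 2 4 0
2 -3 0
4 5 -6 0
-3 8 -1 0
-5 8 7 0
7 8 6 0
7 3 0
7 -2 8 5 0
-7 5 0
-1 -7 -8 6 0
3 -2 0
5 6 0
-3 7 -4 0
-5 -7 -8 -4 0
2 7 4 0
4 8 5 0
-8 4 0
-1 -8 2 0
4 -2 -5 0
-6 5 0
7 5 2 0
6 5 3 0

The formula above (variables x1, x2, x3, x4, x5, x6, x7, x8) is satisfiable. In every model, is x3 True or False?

False

Suppose x3 = True.
Unit clause (x2) forces x2 = True.
Try x1 = True.
Unit clause (x8) forces x8 = True.
Unit clause (x4) forces x4 = True.
Unit clause (x7) forces x7 = True.
Unit clause (x5) forces x5 = True.
But (¬x5) is also a unit clause — contradiction.
Undo x1 and try x1 = False.
Unit clause (¬x5) forces x5 = False.
Unit clause (¬x7) forces x7 = False.
Unit clause (¬x8) forces x8 = False.
But (x8) is also a unit clause — contradiction.
Both values of x1 lead to a conflict.
So every satisfying assignment has x3 = False.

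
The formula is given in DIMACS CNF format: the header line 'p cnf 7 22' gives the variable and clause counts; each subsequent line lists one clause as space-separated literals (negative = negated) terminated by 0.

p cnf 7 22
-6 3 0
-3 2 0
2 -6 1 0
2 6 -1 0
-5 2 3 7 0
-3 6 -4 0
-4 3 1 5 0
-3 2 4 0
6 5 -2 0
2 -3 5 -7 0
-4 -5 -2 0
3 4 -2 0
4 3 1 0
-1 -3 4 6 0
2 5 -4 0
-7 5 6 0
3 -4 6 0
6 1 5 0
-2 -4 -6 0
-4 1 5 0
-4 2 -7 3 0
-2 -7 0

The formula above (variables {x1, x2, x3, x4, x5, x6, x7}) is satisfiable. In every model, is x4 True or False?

Suppose x4 = True.
Case x6 = False:
(¬x3) alone gives x3 = False.
That conflicts with the unit clause (x3).
So x6 must be the other value — set x6 = True.
(x3) alone gives x3 = True.
(x2) alone gives x2 = True.
That conflicts with the unit clause (¬x2).
Both values of x6 lead to a conflict.
So every satisfying assignment has x4 = False.

False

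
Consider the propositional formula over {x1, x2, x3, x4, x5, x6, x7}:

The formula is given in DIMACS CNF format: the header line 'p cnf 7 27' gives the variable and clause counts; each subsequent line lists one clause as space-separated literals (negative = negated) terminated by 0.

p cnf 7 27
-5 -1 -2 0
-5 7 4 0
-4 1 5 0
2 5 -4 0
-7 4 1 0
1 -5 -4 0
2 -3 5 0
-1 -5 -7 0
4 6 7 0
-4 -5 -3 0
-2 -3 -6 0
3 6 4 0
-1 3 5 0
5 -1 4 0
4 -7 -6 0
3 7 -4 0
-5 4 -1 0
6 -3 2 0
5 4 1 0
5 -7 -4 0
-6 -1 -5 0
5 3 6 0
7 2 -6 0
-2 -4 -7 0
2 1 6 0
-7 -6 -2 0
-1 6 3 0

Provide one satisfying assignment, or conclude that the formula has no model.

Try x5 = False.
Try x4 = True.
(x1) alone gives x1 = True.
(x2) alone gives x2 = True.
(x3) alone gives x3 = True.
(¬x6) alone gives x6 = False.
(¬x7) alone gives x7 = False.
Every clause now holds.

x1: True,  x2: True,  x3: True,  x4: True,  x5: False,  x6: False,  x7: False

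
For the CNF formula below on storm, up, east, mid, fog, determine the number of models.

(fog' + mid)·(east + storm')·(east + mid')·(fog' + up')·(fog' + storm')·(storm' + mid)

There are 2^5 = 32 truth assignments over (storm, up, east, mid, fog).
Split on east. With east = 1, the clauses containing east are satisfied and east' drops from the rest; 7 of the 2^4 = 16 assignments to the other variables satisfy what remains.
With east = 0, by the same count on the reduced clause set, 2 assignments work.
Total: 7 + 2 = 9.

9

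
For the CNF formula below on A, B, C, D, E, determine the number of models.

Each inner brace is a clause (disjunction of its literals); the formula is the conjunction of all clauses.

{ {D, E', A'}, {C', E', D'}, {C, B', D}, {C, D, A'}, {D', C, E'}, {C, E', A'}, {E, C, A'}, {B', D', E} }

11

There are 2^5 = 32 truth assignments over (A, B, C, D, E).
Split on E. With E = 1, the clauses containing E are satisfied and E' drops from the rest; 3 of the 2^4 = 16 assignments to the other variables satisfy what remains.
With E = 0, by the same count on the reduced clause set, 8 assignments work.
(One model: A=F, B=F, C=F, D=F, E=F.)
Total: 3 + 8 = 11.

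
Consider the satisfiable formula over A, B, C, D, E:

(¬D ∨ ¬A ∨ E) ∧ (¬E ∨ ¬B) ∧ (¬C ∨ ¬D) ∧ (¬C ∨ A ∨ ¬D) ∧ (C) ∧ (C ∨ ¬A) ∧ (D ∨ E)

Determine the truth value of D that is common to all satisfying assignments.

False

Suppose D = True.
From the singleton clause (¬C), C = False.
That conflicts with the unit clause (C).
So every satisfying assignment has D = False.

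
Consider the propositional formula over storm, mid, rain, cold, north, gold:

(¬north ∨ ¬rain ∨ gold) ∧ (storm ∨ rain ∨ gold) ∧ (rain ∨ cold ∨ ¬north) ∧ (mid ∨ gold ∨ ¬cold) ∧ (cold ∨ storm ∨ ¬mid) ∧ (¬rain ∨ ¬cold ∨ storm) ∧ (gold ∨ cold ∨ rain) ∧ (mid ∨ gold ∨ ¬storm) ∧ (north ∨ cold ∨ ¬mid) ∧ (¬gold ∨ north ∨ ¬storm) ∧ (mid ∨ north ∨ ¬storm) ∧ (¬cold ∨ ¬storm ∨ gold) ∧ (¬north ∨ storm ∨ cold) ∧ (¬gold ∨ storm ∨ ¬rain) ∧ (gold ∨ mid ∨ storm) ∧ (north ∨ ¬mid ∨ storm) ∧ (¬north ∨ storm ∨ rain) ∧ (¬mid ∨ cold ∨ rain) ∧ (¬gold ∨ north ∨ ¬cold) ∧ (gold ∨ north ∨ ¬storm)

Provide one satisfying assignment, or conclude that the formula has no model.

Suppose north = True.
Suppose rain = False.
The clause (cold) is unit, so cold = True.
The clause (storm) is unit, so storm = True.
The clause (gold) is unit, so gold = True.
Every clause is now satisfied; mid is unconstrained.

storm ↦ True, mid ↦ True, rain ↦ False, cold ↦ True, north ↦ True, gold ↦ True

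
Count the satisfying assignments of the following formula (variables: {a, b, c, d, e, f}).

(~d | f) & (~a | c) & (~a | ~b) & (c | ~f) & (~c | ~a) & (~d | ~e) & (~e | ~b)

There are 2^6 = 64 truth assignments over (a, b, c, d, e, f).
Split on a. With a = 1, the clauses containing a are satisfied and ~a drops from the rest; 0 of the 2^5 = 32 assignments to the other variables satisfy what remains.
With a = 0, by the same count on the reduced clause set, 11 assignments work.
(One model: a=F, b=F, c=F, d=F, e=F, f=F.)
Total: 0 + 11 = 11.

11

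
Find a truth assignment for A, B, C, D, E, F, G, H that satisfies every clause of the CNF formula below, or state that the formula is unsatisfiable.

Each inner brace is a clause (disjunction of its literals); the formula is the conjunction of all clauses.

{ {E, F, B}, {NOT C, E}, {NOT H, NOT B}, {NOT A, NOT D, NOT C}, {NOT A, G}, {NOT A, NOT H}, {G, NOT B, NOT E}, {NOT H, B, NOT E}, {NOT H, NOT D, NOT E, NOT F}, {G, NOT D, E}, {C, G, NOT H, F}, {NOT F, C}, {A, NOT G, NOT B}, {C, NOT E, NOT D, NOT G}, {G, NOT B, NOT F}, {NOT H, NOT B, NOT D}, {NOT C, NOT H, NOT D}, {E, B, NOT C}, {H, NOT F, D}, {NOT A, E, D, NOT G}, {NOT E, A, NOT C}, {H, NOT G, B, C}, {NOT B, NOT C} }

A ↦ false,  B ↦ true,  C ↦ false,  D ↦ false,  E ↦ false,  F ↦ false,  G ↦ false,  H ↦ false

Suppose C = false.
From the singleton clause (NOT F), F = false.
Suppose E = false.
From the singleton clause (B), B = true.
From the singleton clause (NOT H), H = false.
Suppose A = false.
From the singleton clause (NOT G), G = false.
From the singleton clause (NOT D), D = false.
Every clause now holds.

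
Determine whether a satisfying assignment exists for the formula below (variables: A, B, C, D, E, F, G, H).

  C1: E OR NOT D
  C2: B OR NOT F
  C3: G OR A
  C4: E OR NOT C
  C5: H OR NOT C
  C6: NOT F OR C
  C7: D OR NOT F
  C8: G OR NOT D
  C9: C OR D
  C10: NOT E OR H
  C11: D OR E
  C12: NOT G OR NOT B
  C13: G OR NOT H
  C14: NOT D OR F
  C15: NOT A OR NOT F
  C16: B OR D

Branch on E: set E = true.
The clause (H) is unit, so H = true.
The clause (G) is unit, so G = true.
The clause (NOT B) is unit, so B = false.
The clause (NOT F) is unit, so F = false.
The clause (NOT D) is unit, so D = false.
That conflicts with the unit clause (D).
Undo E and try E = false.
The clause (NOT D) is unit, so D = false.
That conflicts with the unit clause (D).
Neither E = true nor E = false works.
No assignment satisfies every clause.

Unsatisfiable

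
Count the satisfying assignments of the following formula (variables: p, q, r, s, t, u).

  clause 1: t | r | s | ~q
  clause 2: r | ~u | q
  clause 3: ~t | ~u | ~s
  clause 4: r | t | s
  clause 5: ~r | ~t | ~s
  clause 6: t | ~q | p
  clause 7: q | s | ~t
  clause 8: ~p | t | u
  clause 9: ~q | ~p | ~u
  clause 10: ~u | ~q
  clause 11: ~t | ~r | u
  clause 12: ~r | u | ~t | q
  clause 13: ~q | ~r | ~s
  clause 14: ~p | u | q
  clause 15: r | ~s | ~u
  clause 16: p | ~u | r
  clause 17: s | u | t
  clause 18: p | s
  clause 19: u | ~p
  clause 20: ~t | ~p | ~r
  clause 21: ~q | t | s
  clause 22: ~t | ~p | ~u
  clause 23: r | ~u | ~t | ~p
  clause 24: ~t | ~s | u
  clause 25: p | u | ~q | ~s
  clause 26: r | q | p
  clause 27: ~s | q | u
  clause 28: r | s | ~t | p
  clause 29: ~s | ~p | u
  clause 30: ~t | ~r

3

There are 2^6 = 64 truth assignments over (p, q, r, s, t, u).
Split on q. With q = 1, the clauses containing q are satisfied and ~q drops from the rest; 0 of the 2^5 = 32 assignments to the other variables satisfy what remains.
With q = 0, by the same count on the reduced clause set, 3 assignments work.
(One model: p=F, q=F, r=T, s=T, t=F, u=T.)
Total: 0 + 3 = 3.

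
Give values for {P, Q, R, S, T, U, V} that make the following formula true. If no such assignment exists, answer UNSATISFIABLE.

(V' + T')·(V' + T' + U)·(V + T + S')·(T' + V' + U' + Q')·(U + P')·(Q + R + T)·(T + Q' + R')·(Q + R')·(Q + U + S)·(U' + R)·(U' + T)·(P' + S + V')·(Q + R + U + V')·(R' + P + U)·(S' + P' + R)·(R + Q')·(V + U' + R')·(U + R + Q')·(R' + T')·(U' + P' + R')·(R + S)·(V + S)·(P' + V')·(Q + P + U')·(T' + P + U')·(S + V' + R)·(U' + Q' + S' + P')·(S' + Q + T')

Case V = 0:
(S) alone gives S = 1.
(T) alone gives T = 1.
(R') alone gives R = 0.
(U') alone gives U = 0.
(P') alone gives P = 0.
(Q') alone gives Q = 0.
That conflicts with the unit clause (Q).
So V must be the other value — set V = 1.
(T') alone gives T = 0.
(U') alone gives U = 0.
(P') alone gives P = 0.
(R') alone gives R = 0.
(Q) alone gives Q = 1.
That conflicts with the unit clause (Q').
Either choice for V ends in contradiction.

UNSATISFIABLE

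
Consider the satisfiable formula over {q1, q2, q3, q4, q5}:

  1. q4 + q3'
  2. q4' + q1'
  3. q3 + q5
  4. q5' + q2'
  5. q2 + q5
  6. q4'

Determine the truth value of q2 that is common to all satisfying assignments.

Suppose q2 = 1.
(q5') alone gives q5 = 0.
(q3) alone gives q3 = 1.
(q4) alone gives q4 = 1.
That conflicts with the unit clause (q4').
So every satisfying assignment has q2 = False.

False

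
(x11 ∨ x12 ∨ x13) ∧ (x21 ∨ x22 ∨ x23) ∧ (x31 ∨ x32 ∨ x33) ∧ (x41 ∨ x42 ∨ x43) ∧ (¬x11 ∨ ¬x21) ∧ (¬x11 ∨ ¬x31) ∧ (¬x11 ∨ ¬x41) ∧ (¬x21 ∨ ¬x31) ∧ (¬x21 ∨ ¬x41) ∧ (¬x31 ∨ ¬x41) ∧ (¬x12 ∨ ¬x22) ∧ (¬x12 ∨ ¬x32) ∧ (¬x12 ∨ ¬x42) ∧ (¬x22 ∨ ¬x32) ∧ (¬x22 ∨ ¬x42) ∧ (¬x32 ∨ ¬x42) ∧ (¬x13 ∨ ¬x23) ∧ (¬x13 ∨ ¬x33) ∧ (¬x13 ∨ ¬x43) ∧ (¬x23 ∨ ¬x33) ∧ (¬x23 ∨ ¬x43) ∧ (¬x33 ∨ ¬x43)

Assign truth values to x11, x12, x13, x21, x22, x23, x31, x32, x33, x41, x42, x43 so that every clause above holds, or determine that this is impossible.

Try x11 = False.
Try x12 = True.
The clause (¬x22) is unit, so x22 = False.
The clause (¬x32) is unit, so x32 = False.
The clause (¬x42) is unit, so x42 = False.
Try x21 = True.
The clause (¬x31) is unit, so x31 = False.
The clause (x33) is unit, so x33 = True.
The clause (¬x41) is unit, so x41 = False.
The clause (x43) is unit, so x43 = True.
Now (¬x43) is unsatisfied and unit — conflict.
Backtrack on x21: now try x21 = False.
The clause (x23) is unit, so x23 = True.
The clause (¬x13) is unit, so x13 = False.
The clause (¬x33) is unit, so x33 = False.
The clause (x31) is unit, so x31 = True.
The clause (¬x41) is unit, so x41 = False.
The clause (x43) is unit, so x43 = True.
Now (¬x43) is unsatisfied and unit — conflict.
Either choice for x21 ends in contradiction.
Backtrack on x12: now try x12 = False.
The clause (x13) is unit, so x13 = True.
The clause (¬x23) is unit, so x23 = False.
The clause (¬x33) is unit, so x33 = False.
The clause (¬x43) is unit, so x43 = False.
Try x21 = True.
The clause (¬x31) is unit, so x31 = False.
The clause (x32) is unit, so x32 = True.
The clause (¬x41) is unit, so x41 = False.
The clause (x42) is unit, so x42 = True.
Now (¬x42) is unsatisfied and unit — conflict.
Backtrack on x21: now try x21 = False.
The clause (x22) is unit, so x22 = True.
The clause (¬x32) is unit, so x32 = False.
The clause (x31) is unit, so x31 = True.
The clause (¬x41) is unit, so x41 = False.
The clause (x42) is unit, so x42 = True.
Now (¬x42) is unsatisfied and unit — conflict.
Either choice for x21 ends in contradiction.
Either choice for x12 ends in contradiction.
Backtrack on x11: now try x11 = True.
The clause (¬x21) is unit, so x21 = False.
The clause (¬x31) is unit, so x31 = False.
The clause (¬x41) is unit, so x41 = False.
Try x22 = True.
The clause (¬x12) is unit, so x12 = False.
The clause (¬x32) is unit, so x32 = False.
The clause (x33) is unit, so x33 = True.
The clause (¬x42) is unit, so x42 = False.
The clause (x43) is unit, so x43 = True.
Now (¬x43) is unsatisfied and unit — conflict.
Backtrack on x22: now try x22 = False.
The clause (x23) is unit, so x23 = True.
The clause (¬x13) is unit, so x13 = False.
The clause (¬x33) is unit, so x33 = False.
The clause (x32) is unit, so x32 = True.
The clause (¬x12) is unit, so x12 = False.
The clause (¬x42) is unit, so x42 = False.
The clause (x43) is unit, so x43 = True.
Now (¬x43) is unsatisfied and unit — conflict.
Either choice for x22 ends in contradiction.
Either choice for x11 ends in contradiction.

UNSATISFIABLE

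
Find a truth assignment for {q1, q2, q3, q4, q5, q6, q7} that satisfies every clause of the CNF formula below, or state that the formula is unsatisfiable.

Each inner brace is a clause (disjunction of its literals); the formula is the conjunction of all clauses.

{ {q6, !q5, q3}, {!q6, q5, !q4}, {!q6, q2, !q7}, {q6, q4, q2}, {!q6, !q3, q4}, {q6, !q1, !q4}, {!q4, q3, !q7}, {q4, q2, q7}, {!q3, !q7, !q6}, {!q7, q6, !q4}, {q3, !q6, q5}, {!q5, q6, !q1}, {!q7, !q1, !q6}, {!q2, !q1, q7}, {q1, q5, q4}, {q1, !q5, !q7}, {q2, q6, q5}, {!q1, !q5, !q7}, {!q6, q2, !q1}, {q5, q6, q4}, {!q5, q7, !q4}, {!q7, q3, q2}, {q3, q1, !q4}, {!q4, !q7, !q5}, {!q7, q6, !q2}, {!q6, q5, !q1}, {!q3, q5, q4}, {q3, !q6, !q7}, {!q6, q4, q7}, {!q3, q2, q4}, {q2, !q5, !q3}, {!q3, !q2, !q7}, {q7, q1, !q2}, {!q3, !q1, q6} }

Try q6 = true.
Try q5 = true.
Try q2 = true.
Try q3 = false.
(!q7) alone gives q7 = false.
(!q1) alone gives q1 = false.
But (q1) is also a unit clause — contradiction.
Undo q3 and try q3 = true.
(q4) alone gives q4 = true.
(!q7) alone gives q7 = false.
But (q7) is also a unit clause — contradiction.
Either choice for q3 ends in contradiction.
Undo q2 and try q2 = false.
(!q7) alone gives q7 = false.
(q4) alone gives q4 = true.
But (!q4) is also a unit clause — contradiction.
Either choice for q2 ends in contradiction.
Undo q5 and try q5 = false.
(!q4) alone gives q4 = false.
(!q3) alone gives q3 = false.
But (q3) is also a unit clause — contradiction.
Either choice for q5 ends in contradiction.
Undo q6 and try q6 = false.
Try q5 = false.
(q2) alone gives q2 = true.
(q4) alone gives q4 = true.
(!q1) alone gives q1 = false.
(!q7) alone gives q7 = false.
But (q7) is also a unit clause — contradiction.
Undo q5 and try q5 = true.
(q3) alone gives q3 = true.
(!q1) alone gives q1 = false.
(!q7) alone gives q7 = false.
(!q4) alone gives q4 = false.
(q2) alone gives q2 = true.
But (!q2) is also a unit clause — contradiction.
Either choice for q5 ends in contradiction.
Either choice for q6 ends in contradiction.

UNSATISFIABLE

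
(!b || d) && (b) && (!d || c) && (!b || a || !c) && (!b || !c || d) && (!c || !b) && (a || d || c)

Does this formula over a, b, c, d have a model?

No

From the singleton clause (b), b = true.
From the singleton clause (d), d = true.
From the singleton clause (c), c = true.
That conflicts with the unit clause (!c).
No assignment satisfies every clause.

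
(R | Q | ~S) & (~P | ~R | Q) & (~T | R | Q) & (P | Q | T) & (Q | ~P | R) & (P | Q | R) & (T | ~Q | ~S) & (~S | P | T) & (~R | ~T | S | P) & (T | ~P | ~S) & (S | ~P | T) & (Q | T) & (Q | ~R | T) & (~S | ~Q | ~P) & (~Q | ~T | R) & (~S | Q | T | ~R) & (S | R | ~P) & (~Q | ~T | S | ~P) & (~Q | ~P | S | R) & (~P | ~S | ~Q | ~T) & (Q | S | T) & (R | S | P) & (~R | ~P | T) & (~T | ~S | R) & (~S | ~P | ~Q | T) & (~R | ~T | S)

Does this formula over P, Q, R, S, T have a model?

Yes, satisfiable

Branch on Q: set Q = 0.
(T) alone gives T = 1.
(R) alone gives R = 1.
(~P) alone gives P = 0.
(S) alone gives S = 1.
Every clause now holds.
A satisfying assignment: P ↦ 0; Q ↦ 0; R ↦ 1; S ↦ 1; T ↦ 1.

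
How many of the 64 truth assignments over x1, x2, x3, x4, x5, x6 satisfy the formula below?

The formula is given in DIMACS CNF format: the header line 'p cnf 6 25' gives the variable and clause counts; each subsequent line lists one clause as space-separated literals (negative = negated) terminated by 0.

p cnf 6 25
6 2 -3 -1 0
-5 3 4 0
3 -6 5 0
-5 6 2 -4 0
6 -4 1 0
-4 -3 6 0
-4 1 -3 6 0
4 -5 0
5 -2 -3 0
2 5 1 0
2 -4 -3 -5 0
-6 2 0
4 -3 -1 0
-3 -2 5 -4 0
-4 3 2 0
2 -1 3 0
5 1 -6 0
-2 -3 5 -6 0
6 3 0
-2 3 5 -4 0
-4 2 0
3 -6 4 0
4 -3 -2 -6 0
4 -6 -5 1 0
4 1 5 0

4

There are 2^6 = 64 truth assignments over (x1, x2, x3, x4, x5, x6).
Split on x5. With x5 = True, the clauses containing x5 are satisfied and ¬x5 drops from the rest; 4 of the 2^5 = 32 assignments to the other variables satisfy what remains.
With x5 = False, by the same count on the reduced clause set, 0 assignments work.
Total: 4 + 0 = 4.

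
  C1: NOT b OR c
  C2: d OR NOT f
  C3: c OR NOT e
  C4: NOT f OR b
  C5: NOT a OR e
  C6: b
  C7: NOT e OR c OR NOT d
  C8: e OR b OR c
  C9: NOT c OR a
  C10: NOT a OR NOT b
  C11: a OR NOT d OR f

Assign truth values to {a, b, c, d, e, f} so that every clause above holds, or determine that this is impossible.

Unit clause (b) forces b = true.
Unit clause (c) forces c = true.
Unit clause (a) forces a = true.
That conflicts with the unit clause (NOT a).

UNSATISFIABLE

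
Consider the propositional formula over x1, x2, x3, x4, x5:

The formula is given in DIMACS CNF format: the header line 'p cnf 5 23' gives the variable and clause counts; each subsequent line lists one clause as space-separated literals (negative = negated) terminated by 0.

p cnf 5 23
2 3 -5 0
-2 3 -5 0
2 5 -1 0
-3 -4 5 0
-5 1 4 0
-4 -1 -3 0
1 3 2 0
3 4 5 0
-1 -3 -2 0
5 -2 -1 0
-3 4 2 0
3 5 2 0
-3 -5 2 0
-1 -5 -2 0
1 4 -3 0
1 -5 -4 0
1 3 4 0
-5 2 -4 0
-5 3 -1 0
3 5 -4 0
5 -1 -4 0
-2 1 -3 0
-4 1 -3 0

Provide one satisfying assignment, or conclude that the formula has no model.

Suppose x2 = True.
Suppose x3 = True.
From the singleton clause (¬x1), x1 = False.
But (x1) is also a unit clause — contradiction.
So x3 must be the other value — set x3 = False.
From the singleton clause (¬x5), x5 = False.
From the singleton clause (x4), x4 = True.
But (¬x4) is also a unit clause — contradiction.
Both values of x3 lead to a conflict.
So x2 must be the other value — set x2 = False.
Suppose x3 = True.
From the singleton clause (x4), x4 = True.
From the singleton clause (x5), x5 = True.
But (¬x5) is also a unit clause — contradiction.
So x3 must be the other value — set x3 = False.
From the singleton clause (¬x5), x5 = False.
But (x5) is also a unit clause — contradiction.
Both values of x3 lead to a conflict.
Both values of x2 lead to a conflict.

UNSATISFIABLE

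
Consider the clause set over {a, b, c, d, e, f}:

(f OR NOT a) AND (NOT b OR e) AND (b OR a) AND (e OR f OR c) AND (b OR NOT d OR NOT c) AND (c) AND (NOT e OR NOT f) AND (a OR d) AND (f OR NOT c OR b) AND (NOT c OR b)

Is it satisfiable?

Satisfiable

The clause (c) is unit, so c = true.
The clause (b) is unit, so b = true.
The clause (e) is unit, so e = true.
The clause (NOT f) is unit, so f = false.
The clause (NOT a) is unit, so a = false.
The clause (d) is unit, so d = true.
This assignment satisfies each clause.
A satisfying assignment: a=false; b=true; c=true; d=true; e=true; f=false.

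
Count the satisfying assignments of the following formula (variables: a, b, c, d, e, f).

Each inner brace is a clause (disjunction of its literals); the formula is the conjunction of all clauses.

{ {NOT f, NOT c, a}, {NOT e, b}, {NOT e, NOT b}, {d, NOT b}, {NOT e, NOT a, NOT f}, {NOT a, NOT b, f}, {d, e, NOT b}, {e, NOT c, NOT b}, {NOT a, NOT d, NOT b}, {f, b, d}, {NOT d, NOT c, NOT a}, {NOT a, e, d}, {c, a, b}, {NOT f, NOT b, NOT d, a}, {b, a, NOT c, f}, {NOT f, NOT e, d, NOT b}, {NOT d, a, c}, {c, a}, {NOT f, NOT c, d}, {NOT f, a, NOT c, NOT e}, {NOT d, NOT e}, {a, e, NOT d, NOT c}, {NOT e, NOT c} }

There are 2^6 = 64 truth assignments over (a, b, c, d, e, f).
Split on f. With f = true, the clauses containing f are satisfied and NOT f drops from the rest; 1 of the 2^5 = 32 assignments to the other variables satisfy what remains.
With f = false, by the same count on the reduced clause set, 1 assignment works.
(One model: a=T, b=F, c=F, d=T, e=F, f=F.)
Total: 1 + 1 = 2.

2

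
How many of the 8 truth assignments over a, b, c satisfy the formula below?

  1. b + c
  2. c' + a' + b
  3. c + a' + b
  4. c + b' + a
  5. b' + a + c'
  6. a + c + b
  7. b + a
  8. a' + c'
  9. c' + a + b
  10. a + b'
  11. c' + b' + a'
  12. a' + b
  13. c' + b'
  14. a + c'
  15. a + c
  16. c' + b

There are 2^3 = 8 truth assignments over (a, b, c).
Check each against the 16 clauses (columns in the order a, b, c):
  F F F  ✗ fails (b + c)
  F F T  ✗ fails (b + a)
  F T F  ✗ fails (c + b' + a)
  F T T  ✗ fails (b' + a + c')
  T F F  ✗ fails (b + c)
  T F T  ✗ fails (c' + a' + b)
  T T F  ✓ satisfies all
  T T T  ✗ fails (a' + c')
1 of the 8 rows is a model.

1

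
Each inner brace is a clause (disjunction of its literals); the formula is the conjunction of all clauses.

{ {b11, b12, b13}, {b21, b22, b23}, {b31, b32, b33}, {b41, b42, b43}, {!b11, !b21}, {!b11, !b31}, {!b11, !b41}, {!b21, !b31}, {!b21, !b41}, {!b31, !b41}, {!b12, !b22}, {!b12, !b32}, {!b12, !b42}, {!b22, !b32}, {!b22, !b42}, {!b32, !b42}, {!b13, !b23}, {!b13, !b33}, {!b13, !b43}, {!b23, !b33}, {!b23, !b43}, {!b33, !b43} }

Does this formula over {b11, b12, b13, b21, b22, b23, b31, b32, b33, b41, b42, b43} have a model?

Branch on b11: set b11 = false.
Branch on b12: set b12 = true.
From the singleton clause (!b22), b22 = false.
From the singleton clause (!b32), b32 = false.
From the singleton clause (!b42), b42 = false.
Branch on b21: set b21 = true.
From the singleton clause (!b31), b31 = false.
From the singleton clause (b33), b33 = true.
From the singleton clause (!b41), b41 = false.
From the singleton clause (b43), b43 = true.
But (!b43) is also a unit clause — contradiction.
Backtrack on b21: now try b21 = false.
From the singleton clause (b23), b23 = true.
From the singleton clause (!b13), b13 = false.
From the singleton clause (!b33), b33 = false.
From the singleton clause (b31), b31 = true.
From the singleton clause (!b41), b41 = false.
From the singleton clause (b43), b43 = true.
But (!b43) is also a unit clause — contradiction.
Either choice for b21 ends in contradiction.
Backtrack on b12: now try b12 = false.
From the singleton clause (b13), b13 = true.
From the singleton clause (!b23), b23 = false.
From the singleton clause (!b33), b33 = false.
From the singleton clause (!b43), b43 = false.
Branch on b21: set b21 = true.
From the singleton clause (!b31), b31 = false.
From the singleton clause (b32), b32 = true.
From the singleton clause (!b41), b41 = false.
From the singleton clause (b42), b42 = true.
But (!b42) is also a unit clause — contradiction.
Backtrack on b21: now try b21 = false.
From the singleton clause (b22), b22 = true.
From the singleton clause (!b32), b32 = false.
From the singleton clause (b31), b31 = true.
From the singleton clause (!b41), b41 = false.
From the singleton clause (b42), b42 = true.
But (!b42) is also a unit clause — contradiction.
Either choice for b21 ends in contradiction.
Either choice for b12 ends in contradiction.
Backtrack on b11: now try b11 = true.
From the singleton clause (!b21), b21 = false.
From the singleton clause (!b31), b31 = false.
From the singleton clause (!b41), b41 = false.
Branch on b22: set b22 = true.
From the singleton clause (!b12), b12 = false.
From the singleton clause (!b32), b32 = false.
From the singleton clause (b33), b33 = true.
From the singleton clause (!b42), b42 = false.
From the singleton clause (b43), b43 = true.
But (!b43) is also a unit clause — contradiction.
Backtrack on b22: now try b22 = false.
From the singleton clause (b23), b23 = true.
From the singleton clause (!b13), b13 = false.
From the singleton clause (!b33), b33 = false.
From the singleton clause (b32), b32 = true.
From the singleton clause (!b12), b12 = false.
From the singleton clause (!b42), b42 = false.
From the singleton clause (b43), b43 = true.
But (!b43) is also a unit clause — contradiction.
Either choice for b22 ends in contradiction.
Either choice for b11 ends in contradiction.
No assignment satisfies every clause.

No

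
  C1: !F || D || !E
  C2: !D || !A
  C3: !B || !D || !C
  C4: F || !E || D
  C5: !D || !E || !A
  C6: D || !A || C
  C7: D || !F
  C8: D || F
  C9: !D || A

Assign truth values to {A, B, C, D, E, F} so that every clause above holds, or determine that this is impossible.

Try D = false.
From the singleton clause (!F), F = false.
But (F) is also a unit clause — contradiction.
Undo D and try D = true.
From the singleton clause (!A), A = false.
But (A) is also a unit clause — contradiction.
Both values of D lead to a conflict.

UNSATISFIABLE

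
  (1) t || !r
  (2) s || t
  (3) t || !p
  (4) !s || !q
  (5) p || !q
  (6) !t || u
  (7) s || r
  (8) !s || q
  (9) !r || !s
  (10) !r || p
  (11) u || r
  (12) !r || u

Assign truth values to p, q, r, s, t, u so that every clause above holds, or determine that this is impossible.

p ↦ true, q ↦ true, r ↦ true, s ↦ false, t ↦ true, u ↦ true

Case t = true:
From the singleton clause (u), u = true.
Case s = false:
From the singleton clause (r), r = true.
From the singleton clause (p), p = true.
No clause remains; q is free.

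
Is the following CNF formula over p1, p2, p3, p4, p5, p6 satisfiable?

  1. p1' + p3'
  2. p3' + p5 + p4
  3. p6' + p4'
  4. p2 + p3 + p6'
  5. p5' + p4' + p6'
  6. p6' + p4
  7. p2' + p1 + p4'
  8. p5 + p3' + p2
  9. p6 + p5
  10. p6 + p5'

Suppose p1 = 0.
Suppose p6 = 0.
The clause (p5) is unit, so p5 = 1.
That conflicts with the unit clause (p5').
Undo p6 and try p6 = 1.
The clause (p4') is unit, so p4 = 0.
That conflicts with the unit clause (p4).
Either choice for p6 ends in contradiction.
Undo p1 and try p1 = 1.
The clause (p3') is unit, so p3 = 0.
Suppose p6 = 0.
The clause (p5) is unit, so p5 = 1.
That conflicts with the unit clause (p5').
Undo p6 and try p6 = 1.
The clause (p4') is unit, so p4 = 0.
That conflicts with the unit clause (p4).
Either choice for p6 ends in contradiction.
Either choice for p1 ends in contradiction.
No assignment satisfies every clause.

No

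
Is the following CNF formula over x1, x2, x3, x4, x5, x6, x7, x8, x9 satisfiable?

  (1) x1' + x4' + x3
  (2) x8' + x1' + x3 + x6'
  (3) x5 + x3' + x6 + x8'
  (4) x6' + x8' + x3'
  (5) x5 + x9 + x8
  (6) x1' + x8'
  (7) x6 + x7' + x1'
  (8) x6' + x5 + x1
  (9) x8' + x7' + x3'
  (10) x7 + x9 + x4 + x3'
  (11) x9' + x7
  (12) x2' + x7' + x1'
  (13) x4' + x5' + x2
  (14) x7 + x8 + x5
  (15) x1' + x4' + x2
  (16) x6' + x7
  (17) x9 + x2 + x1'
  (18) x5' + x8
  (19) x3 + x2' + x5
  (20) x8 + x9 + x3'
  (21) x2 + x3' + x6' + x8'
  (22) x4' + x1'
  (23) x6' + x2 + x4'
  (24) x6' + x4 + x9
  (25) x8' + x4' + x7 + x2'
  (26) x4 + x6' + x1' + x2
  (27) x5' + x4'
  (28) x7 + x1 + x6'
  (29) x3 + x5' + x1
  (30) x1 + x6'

Branch on x1: set x1 = 0.
(x6') alone gives x6 = 0.
Branch on x9: set x9 = 1.
(x7) alone gives x7 = 1.
Branch on x8: set x8 = 0.
(x5') alone gives x5 = 0.
Branch on x3: set x3 = 1.
All clauses hold; x2, x4 can take either value.
A satisfying assignment: x1 ↦ 0,  x2 ↦ 0,  x3 ↦ 1,  x4 ↦ 0,  x5 ↦ 0,  x6 ↦ 0,  x7 ↦ 1,  x8 ↦ 0,  x9 ↦ 1.

Satisfiable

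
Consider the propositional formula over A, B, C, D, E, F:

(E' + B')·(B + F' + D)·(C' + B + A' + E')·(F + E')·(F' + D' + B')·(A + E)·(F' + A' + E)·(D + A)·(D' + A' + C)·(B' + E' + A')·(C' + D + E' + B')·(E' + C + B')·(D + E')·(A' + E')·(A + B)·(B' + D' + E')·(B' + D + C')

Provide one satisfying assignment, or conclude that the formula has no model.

Suppose E = 0.
From the singleton clause (A), A = 1.
From the singleton clause (F'), F = 0.
Suppose D = 0.
Suppose B = 1.
From the singleton clause (C'), C = 0.
Every clause now holds.

A ↦ 1, B ↦ 1, C ↦ 0, D ↦ 0, E ↦ 0, F ↦ 0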